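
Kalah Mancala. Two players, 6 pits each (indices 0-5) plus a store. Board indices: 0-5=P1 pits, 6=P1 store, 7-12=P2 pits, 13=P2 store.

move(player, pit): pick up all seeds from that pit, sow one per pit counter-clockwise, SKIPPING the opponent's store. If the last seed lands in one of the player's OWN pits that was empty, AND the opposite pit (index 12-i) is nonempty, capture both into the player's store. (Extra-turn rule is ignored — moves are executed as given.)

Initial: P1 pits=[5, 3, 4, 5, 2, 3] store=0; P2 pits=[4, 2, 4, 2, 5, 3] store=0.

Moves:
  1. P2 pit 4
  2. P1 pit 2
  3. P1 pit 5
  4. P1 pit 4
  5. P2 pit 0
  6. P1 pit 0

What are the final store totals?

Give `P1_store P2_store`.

Move 1: P2 pit4 -> P1=[6,4,5,5,2,3](0) P2=[4,2,4,2,0,4](1)
Move 2: P1 pit2 -> P1=[6,4,0,6,3,4](1) P2=[5,2,4,2,0,4](1)
Move 3: P1 pit5 -> P1=[6,4,0,6,3,0](2) P2=[6,3,5,2,0,4](1)
Move 4: P1 pit4 -> P1=[6,4,0,6,0,1](3) P2=[7,3,5,2,0,4](1)
Move 5: P2 pit0 -> P1=[7,4,0,6,0,1](3) P2=[0,4,6,3,1,5](2)
Move 6: P1 pit0 -> P1=[0,5,1,7,1,2](4) P2=[1,4,6,3,1,5](2)

Answer: 4 2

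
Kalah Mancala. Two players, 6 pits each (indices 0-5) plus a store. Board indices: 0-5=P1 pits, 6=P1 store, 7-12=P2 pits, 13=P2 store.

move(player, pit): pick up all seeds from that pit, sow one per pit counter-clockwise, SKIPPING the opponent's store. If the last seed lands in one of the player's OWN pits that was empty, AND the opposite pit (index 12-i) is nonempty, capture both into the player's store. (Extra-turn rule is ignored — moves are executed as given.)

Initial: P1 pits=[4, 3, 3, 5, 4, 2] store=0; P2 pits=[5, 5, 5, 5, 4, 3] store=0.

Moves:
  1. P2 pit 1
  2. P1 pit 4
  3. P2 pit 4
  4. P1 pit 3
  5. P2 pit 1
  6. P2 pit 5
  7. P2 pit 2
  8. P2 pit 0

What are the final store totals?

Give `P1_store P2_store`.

Move 1: P2 pit1 -> P1=[4,3,3,5,4,2](0) P2=[5,0,6,6,5,4](1)
Move 2: P1 pit4 -> P1=[4,3,3,5,0,3](1) P2=[6,1,6,6,5,4](1)
Move 3: P2 pit4 -> P1=[5,4,4,5,0,3](1) P2=[6,1,6,6,0,5](2)
Move 4: P1 pit3 -> P1=[5,4,4,0,1,4](2) P2=[7,2,6,6,0,5](2)
Move 5: P2 pit1 -> P1=[5,4,4,0,1,4](2) P2=[7,0,7,7,0,5](2)
Move 6: P2 pit5 -> P1=[6,5,5,1,1,4](2) P2=[7,0,7,7,0,0](3)
Move 7: P2 pit2 -> P1=[7,6,6,1,1,4](2) P2=[7,0,0,8,1,1](4)
Move 8: P2 pit0 -> P1=[8,6,6,1,1,4](2) P2=[0,1,1,9,2,2](5)

Answer: 2 5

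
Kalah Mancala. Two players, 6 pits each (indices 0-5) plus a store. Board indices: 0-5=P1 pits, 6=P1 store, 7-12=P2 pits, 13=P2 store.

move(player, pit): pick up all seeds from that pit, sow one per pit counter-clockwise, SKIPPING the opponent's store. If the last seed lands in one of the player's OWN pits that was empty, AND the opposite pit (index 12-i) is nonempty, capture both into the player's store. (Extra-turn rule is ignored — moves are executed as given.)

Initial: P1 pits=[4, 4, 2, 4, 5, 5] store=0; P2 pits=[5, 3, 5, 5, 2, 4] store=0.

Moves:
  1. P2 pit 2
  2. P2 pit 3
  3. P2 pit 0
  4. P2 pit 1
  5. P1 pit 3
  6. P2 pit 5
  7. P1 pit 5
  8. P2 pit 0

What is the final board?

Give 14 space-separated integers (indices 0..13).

Move 1: P2 pit2 -> P1=[5,4,2,4,5,5](0) P2=[5,3,0,6,3,5](1)
Move 2: P2 pit3 -> P1=[6,5,3,4,5,5](0) P2=[5,3,0,0,4,6](2)
Move 3: P2 pit0 -> P1=[6,5,3,4,5,5](0) P2=[0,4,1,1,5,7](2)
Move 4: P2 pit1 -> P1=[6,5,3,4,5,5](0) P2=[0,0,2,2,6,8](2)
Move 5: P1 pit3 -> P1=[6,5,3,0,6,6](1) P2=[1,0,2,2,6,8](2)
Move 6: P2 pit5 -> P1=[7,6,4,1,7,7](1) P2=[2,0,2,2,6,0](3)
Move 7: P1 pit5 -> P1=[7,6,4,1,7,0](2) P2=[3,1,3,3,7,1](3)
Move 8: P2 pit0 -> P1=[7,6,4,1,7,0](2) P2=[0,2,4,4,7,1](3)

Answer: 7 6 4 1 7 0 2 0 2 4 4 7 1 3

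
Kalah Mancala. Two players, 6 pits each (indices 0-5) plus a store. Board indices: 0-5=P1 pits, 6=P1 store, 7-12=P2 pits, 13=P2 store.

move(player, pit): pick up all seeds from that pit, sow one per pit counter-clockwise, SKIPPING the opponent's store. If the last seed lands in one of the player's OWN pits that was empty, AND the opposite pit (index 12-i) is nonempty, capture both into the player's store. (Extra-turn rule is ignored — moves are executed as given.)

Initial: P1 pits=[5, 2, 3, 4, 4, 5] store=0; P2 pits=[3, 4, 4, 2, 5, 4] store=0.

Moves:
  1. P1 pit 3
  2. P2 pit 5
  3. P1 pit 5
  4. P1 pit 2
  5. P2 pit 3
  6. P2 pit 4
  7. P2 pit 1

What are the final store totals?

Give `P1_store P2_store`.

Move 1: P1 pit3 -> P1=[5,2,3,0,5,6](1) P2=[4,4,4,2,5,4](0)
Move 2: P2 pit5 -> P1=[6,3,4,0,5,6](1) P2=[4,4,4,2,5,0](1)
Move 3: P1 pit5 -> P1=[6,3,4,0,5,0](2) P2=[5,5,5,3,6,0](1)
Move 4: P1 pit2 -> P1=[6,3,0,1,6,1](3) P2=[5,5,5,3,6,0](1)
Move 5: P2 pit3 -> P1=[6,3,0,1,6,1](3) P2=[5,5,5,0,7,1](2)
Move 6: P2 pit4 -> P1=[7,4,1,2,7,1](3) P2=[5,5,5,0,0,2](3)
Move 7: P2 pit1 -> P1=[7,4,1,2,7,1](3) P2=[5,0,6,1,1,3](4)

Answer: 3 4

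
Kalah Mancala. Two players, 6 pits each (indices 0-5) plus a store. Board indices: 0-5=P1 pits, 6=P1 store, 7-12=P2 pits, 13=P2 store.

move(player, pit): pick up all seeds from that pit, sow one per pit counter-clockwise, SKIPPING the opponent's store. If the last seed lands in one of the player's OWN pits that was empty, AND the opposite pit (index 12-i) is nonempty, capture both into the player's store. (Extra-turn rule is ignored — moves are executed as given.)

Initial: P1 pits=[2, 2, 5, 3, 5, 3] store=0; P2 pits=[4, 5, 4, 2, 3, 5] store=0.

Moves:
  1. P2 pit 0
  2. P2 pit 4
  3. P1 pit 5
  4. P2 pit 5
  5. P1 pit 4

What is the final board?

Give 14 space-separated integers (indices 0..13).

Move 1: P2 pit0 -> P1=[2,2,5,3,5,3](0) P2=[0,6,5,3,4,5](0)
Move 2: P2 pit4 -> P1=[3,3,5,3,5,3](0) P2=[0,6,5,3,0,6](1)
Move 3: P1 pit5 -> P1=[3,3,5,3,5,0](1) P2=[1,7,5,3,0,6](1)
Move 4: P2 pit5 -> P1=[4,4,6,4,6,0](1) P2=[1,7,5,3,0,0](2)
Move 5: P1 pit4 -> P1=[4,4,6,4,0,1](2) P2=[2,8,6,4,0,0](2)

Answer: 4 4 6 4 0 1 2 2 8 6 4 0 0 2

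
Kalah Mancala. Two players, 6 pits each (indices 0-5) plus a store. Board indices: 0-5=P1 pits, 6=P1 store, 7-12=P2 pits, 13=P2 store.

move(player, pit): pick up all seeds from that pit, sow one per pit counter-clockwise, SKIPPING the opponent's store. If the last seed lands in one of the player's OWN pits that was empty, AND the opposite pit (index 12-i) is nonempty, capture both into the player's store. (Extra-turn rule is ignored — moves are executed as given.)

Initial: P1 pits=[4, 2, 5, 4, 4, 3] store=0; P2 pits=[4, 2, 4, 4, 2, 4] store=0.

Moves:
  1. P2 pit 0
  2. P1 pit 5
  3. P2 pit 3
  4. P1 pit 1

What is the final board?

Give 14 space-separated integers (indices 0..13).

Answer: 5 0 6 5 5 0 1 1 4 5 0 4 5 1

Derivation:
Move 1: P2 pit0 -> P1=[4,2,5,4,4,3](0) P2=[0,3,5,5,3,4](0)
Move 2: P1 pit5 -> P1=[4,2,5,4,4,0](1) P2=[1,4,5,5,3,4](0)
Move 3: P2 pit3 -> P1=[5,3,5,4,4,0](1) P2=[1,4,5,0,4,5](1)
Move 4: P1 pit1 -> P1=[5,0,6,5,5,0](1) P2=[1,4,5,0,4,5](1)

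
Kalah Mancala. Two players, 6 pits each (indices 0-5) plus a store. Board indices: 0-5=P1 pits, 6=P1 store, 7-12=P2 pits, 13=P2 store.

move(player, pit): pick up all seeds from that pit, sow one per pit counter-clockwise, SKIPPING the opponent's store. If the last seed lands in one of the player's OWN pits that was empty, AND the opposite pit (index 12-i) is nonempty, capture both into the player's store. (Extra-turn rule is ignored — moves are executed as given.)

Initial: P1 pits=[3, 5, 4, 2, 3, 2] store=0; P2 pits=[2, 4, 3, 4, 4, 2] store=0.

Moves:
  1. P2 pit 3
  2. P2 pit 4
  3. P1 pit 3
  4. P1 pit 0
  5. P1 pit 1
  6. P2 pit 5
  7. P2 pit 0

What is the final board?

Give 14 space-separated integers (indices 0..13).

Move 1: P2 pit3 -> P1=[4,5,4,2,3,2](0) P2=[2,4,3,0,5,3](1)
Move 2: P2 pit4 -> P1=[5,6,5,2,3,2](0) P2=[2,4,3,0,0,4](2)
Move 3: P1 pit3 -> P1=[5,6,5,0,4,3](0) P2=[2,4,3,0,0,4](2)
Move 4: P1 pit0 -> P1=[0,7,6,1,5,4](0) P2=[2,4,3,0,0,4](2)
Move 5: P1 pit1 -> P1=[0,0,7,2,6,5](1) P2=[3,5,3,0,0,4](2)
Move 6: P2 pit5 -> P1=[1,1,8,2,6,5](1) P2=[3,5,3,0,0,0](3)
Move 7: P2 pit0 -> P1=[1,1,0,2,6,5](1) P2=[0,6,4,0,0,0](12)

Answer: 1 1 0 2 6 5 1 0 6 4 0 0 0 12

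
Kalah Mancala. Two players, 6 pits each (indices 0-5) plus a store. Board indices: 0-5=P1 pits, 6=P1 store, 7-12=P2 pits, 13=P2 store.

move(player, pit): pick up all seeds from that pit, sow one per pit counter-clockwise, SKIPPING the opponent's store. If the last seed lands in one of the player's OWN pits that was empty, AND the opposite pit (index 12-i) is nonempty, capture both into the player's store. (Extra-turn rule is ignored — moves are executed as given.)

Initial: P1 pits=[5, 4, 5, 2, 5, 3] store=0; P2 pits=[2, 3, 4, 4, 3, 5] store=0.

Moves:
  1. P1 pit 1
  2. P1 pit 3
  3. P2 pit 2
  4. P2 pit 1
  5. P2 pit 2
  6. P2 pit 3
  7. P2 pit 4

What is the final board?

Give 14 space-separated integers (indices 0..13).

Move 1: P1 pit1 -> P1=[5,0,6,3,6,4](0) P2=[2,3,4,4,3,5](0)
Move 2: P1 pit3 -> P1=[5,0,6,0,7,5](1) P2=[2,3,4,4,3,5](0)
Move 3: P2 pit2 -> P1=[5,0,6,0,7,5](1) P2=[2,3,0,5,4,6](1)
Move 4: P2 pit1 -> P1=[5,0,6,0,7,5](1) P2=[2,0,1,6,5,6](1)
Move 5: P2 pit2 -> P1=[5,0,6,0,7,5](1) P2=[2,0,0,7,5,6](1)
Move 6: P2 pit3 -> P1=[6,1,7,1,7,5](1) P2=[2,0,0,0,6,7](2)
Move 7: P2 pit4 -> P1=[7,2,8,2,7,5](1) P2=[2,0,0,0,0,8](3)

Answer: 7 2 8 2 7 5 1 2 0 0 0 0 8 3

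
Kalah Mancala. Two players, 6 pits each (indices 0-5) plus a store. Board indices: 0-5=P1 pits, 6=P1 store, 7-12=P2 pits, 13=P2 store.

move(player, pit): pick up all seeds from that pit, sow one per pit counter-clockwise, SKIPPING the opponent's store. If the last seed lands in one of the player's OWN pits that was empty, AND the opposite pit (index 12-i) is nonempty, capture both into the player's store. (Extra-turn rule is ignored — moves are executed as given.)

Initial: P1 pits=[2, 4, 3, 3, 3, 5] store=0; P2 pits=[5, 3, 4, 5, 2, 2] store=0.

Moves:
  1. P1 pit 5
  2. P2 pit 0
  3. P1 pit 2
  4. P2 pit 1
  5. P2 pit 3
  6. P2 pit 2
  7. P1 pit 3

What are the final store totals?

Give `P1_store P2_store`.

Move 1: P1 pit5 -> P1=[2,4,3,3,3,0](1) P2=[6,4,5,6,2,2](0)
Move 2: P2 pit0 -> P1=[2,4,3,3,3,0](1) P2=[0,5,6,7,3,3](1)
Move 3: P1 pit2 -> P1=[2,4,0,4,4,1](1) P2=[0,5,6,7,3,3](1)
Move 4: P2 pit1 -> P1=[2,4,0,4,4,1](1) P2=[0,0,7,8,4,4](2)
Move 5: P2 pit3 -> P1=[3,5,1,5,5,1](1) P2=[0,0,7,0,5,5](3)
Move 6: P2 pit2 -> P1=[4,6,2,5,5,1](1) P2=[0,0,0,1,6,6](4)
Move 7: P1 pit3 -> P1=[4,6,2,0,6,2](2) P2=[1,1,0,1,6,6](4)

Answer: 2 4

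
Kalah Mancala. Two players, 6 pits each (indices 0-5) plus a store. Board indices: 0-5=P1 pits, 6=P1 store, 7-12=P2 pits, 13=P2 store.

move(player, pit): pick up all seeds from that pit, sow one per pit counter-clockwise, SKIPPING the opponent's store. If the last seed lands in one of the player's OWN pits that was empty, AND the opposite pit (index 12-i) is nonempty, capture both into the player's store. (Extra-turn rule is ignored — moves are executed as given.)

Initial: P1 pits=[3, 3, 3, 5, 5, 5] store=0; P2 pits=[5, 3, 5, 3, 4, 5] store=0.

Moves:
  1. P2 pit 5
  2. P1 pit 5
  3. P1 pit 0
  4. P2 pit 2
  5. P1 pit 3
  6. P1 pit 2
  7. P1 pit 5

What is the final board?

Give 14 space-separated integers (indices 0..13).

Move 1: P2 pit5 -> P1=[4,4,4,6,5,5](0) P2=[5,3,5,3,4,0](1)
Move 2: P1 pit5 -> P1=[4,4,4,6,5,0](1) P2=[6,4,6,4,4,0](1)
Move 3: P1 pit0 -> P1=[0,5,5,7,6,0](1) P2=[6,4,6,4,4,0](1)
Move 4: P2 pit2 -> P1=[1,6,5,7,6,0](1) P2=[6,4,0,5,5,1](2)
Move 5: P1 pit3 -> P1=[1,6,5,0,7,1](2) P2=[7,5,1,6,5,1](2)
Move 6: P1 pit2 -> P1=[1,6,0,1,8,2](3) P2=[8,5,1,6,5,1](2)
Move 7: P1 pit5 -> P1=[1,6,0,1,8,0](4) P2=[9,5,1,6,5,1](2)

Answer: 1 6 0 1 8 0 4 9 5 1 6 5 1 2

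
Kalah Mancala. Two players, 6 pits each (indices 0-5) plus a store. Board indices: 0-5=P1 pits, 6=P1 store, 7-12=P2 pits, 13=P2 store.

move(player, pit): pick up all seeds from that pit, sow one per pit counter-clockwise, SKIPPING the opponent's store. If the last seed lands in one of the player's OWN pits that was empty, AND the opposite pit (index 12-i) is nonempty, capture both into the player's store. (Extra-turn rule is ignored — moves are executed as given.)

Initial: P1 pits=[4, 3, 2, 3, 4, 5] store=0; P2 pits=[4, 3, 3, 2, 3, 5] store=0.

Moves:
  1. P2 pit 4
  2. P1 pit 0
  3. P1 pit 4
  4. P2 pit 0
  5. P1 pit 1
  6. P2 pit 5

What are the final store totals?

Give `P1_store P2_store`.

Answer: 1 2

Derivation:
Move 1: P2 pit4 -> P1=[5,3,2,3,4,5](0) P2=[4,3,3,2,0,6](1)
Move 2: P1 pit0 -> P1=[0,4,3,4,5,6](0) P2=[4,3,3,2,0,6](1)
Move 3: P1 pit4 -> P1=[0,4,3,4,0,7](1) P2=[5,4,4,2,0,6](1)
Move 4: P2 pit0 -> P1=[0,4,3,4,0,7](1) P2=[0,5,5,3,1,7](1)
Move 5: P1 pit1 -> P1=[0,0,4,5,1,8](1) P2=[0,5,5,3,1,7](1)
Move 6: P2 pit5 -> P1=[1,1,5,6,2,9](1) P2=[0,5,5,3,1,0](2)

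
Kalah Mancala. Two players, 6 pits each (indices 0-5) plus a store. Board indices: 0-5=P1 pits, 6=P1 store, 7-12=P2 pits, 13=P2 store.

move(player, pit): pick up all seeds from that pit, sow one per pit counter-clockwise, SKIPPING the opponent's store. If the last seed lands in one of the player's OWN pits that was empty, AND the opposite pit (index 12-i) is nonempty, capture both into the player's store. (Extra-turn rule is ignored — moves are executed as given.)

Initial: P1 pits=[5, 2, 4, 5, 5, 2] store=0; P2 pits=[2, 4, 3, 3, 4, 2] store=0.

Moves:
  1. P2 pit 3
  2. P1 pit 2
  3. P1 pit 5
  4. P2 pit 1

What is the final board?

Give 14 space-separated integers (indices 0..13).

Move 1: P2 pit3 -> P1=[5,2,4,5,5,2](0) P2=[2,4,3,0,5,3](1)
Move 2: P1 pit2 -> P1=[5,2,0,6,6,3](1) P2=[2,4,3,0,5,3](1)
Move 3: P1 pit5 -> P1=[5,2,0,6,6,0](2) P2=[3,5,3,0,5,3](1)
Move 4: P2 pit1 -> P1=[5,2,0,6,6,0](2) P2=[3,0,4,1,6,4](2)

Answer: 5 2 0 6 6 0 2 3 0 4 1 6 4 2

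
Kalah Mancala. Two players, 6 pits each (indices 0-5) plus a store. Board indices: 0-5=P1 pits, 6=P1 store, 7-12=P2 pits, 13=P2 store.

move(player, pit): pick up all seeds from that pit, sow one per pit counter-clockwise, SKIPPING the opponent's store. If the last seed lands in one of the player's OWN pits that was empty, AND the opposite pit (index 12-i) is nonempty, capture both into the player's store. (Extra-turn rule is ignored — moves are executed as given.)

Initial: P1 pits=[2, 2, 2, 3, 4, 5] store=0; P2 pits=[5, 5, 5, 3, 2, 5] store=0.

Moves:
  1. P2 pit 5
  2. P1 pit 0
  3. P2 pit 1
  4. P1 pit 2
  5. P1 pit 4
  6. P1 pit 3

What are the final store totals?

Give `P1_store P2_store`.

Move 1: P2 pit5 -> P1=[3,3,3,4,4,5](0) P2=[5,5,5,3,2,0](1)
Move 2: P1 pit0 -> P1=[0,4,4,5,4,5](0) P2=[5,5,5,3,2,0](1)
Move 3: P2 pit1 -> P1=[0,4,4,5,4,5](0) P2=[5,0,6,4,3,1](2)
Move 4: P1 pit2 -> P1=[0,4,0,6,5,6](1) P2=[5,0,6,4,3,1](2)
Move 5: P1 pit4 -> P1=[0,4,0,6,0,7](2) P2=[6,1,7,4,3,1](2)
Move 6: P1 pit3 -> P1=[0,4,0,0,1,8](3) P2=[7,2,8,4,3,1](2)

Answer: 3 2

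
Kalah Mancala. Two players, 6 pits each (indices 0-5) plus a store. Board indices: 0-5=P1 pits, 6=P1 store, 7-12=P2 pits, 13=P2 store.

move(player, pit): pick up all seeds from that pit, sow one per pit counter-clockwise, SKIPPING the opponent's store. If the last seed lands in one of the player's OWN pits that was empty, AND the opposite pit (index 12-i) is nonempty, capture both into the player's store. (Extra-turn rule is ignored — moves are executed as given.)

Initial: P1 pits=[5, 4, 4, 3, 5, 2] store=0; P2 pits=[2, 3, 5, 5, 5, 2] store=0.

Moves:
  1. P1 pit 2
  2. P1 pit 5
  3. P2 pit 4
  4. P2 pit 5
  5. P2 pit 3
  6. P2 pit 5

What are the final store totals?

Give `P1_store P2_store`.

Answer: 2 4

Derivation:
Move 1: P1 pit2 -> P1=[5,4,0,4,6,3](1) P2=[2,3,5,5,5,2](0)
Move 2: P1 pit5 -> P1=[5,4,0,4,6,0](2) P2=[3,4,5,5,5,2](0)
Move 3: P2 pit4 -> P1=[6,5,1,4,6,0](2) P2=[3,4,5,5,0,3](1)
Move 4: P2 pit5 -> P1=[7,6,1,4,6,0](2) P2=[3,4,5,5,0,0](2)
Move 5: P2 pit3 -> P1=[8,7,1,4,6,0](2) P2=[3,4,5,0,1,1](3)
Move 6: P2 pit5 -> P1=[8,7,1,4,6,0](2) P2=[3,4,5,0,1,0](4)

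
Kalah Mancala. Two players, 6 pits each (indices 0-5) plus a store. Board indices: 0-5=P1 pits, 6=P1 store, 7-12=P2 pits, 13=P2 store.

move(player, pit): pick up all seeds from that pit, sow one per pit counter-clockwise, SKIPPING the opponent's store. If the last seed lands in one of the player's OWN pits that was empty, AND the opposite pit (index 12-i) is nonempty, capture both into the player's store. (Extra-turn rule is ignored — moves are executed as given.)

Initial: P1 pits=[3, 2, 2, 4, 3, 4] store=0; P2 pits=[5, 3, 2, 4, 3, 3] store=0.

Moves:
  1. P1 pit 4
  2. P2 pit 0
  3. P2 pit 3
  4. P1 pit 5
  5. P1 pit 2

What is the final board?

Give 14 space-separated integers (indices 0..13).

Answer: 4 3 0 5 0 0 8 1 0 4 1 5 5 2

Derivation:
Move 1: P1 pit4 -> P1=[3,2,2,4,0,5](1) P2=[6,3,2,4,3,3](0)
Move 2: P2 pit0 -> P1=[3,2,2,4,0,5](1) P2=[0,4,3,5,4,4](1)
Move 3: P2 pit3 -> P1=[4,3,2,4,0,5](1) P2=[0,4,3,0,5,5](2)
Move 4: P1 pit5 -> P1=[4,3,2,4,0,0](2) P2=[1,5,4,1,5,5](2)
Move 5: P1 pit2 -> P1=[4,3,0,5,0,0](8) P2=[1,0,4,1,5,5](2)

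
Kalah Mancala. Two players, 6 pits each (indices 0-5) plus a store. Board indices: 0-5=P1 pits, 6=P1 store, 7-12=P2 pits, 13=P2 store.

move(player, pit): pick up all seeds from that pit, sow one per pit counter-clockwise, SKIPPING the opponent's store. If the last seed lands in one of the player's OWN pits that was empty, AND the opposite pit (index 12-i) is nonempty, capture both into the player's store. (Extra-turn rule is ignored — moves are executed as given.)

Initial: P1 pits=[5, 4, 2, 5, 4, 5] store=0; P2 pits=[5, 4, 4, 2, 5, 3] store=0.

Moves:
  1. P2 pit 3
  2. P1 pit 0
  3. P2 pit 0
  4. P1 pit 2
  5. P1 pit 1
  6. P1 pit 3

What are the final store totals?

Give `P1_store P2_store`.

Move 1: P2 pit3 -> P1=[5,4,2,5,4,5](0) P2=[5,4,4,0,6,4](0)
Move 2: P1 pit0 -> P1=[0,5,3,6,5,6](0) P2=[5,4,4,0,6,4](0)
Move 3: P2 pit0 -> P1=[0,5,3,6,5,6](0) P2=[0,5,5,1,7,5](0)
Move 4: P1 pit2 -> P1=[0,5,0,7,6,7](0) P2=[0,5,5,1,7,5](0)
Move 5: P1 pit1 -> P1=[0,0,1,8,7,8](1) P2=[0,5,5,1,7,5](0)
Move 6: P1 pit3 -> P1=[0,0,1,0,8,9](2) P2=[1,6,6,2,8,5](0)

Answer: 2 0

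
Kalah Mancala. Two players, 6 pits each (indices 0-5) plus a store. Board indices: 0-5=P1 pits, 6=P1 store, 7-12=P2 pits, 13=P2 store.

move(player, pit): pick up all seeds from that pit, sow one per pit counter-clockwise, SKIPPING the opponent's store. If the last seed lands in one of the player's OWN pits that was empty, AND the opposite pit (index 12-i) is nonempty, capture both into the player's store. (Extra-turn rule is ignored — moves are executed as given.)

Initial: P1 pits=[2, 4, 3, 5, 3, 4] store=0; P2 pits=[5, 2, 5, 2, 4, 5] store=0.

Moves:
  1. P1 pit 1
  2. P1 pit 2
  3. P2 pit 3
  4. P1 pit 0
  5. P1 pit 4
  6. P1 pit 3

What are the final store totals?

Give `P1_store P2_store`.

Answer: 3 0

Derivation:
Move 1: P1 pit1 -> P1=[2,0,4,6,4,5](0) P2=[5,2,5,2,4,5](0)
Move 2: P1 pit2 -> P1=[2,0,0,7,5,6](1) P2=[5,2,5,2,4,5](0)
Move 3: P2 pit3 -> P1=[2,0,0,7,5,6](1) P2=[5,2,5,0,5,6](0)
Move 4: P1 pit0 -> P1=[0,1,1,7,5,6](1) P2=[5,2,5,0,5,6](0)
Move 5: P1 pit4 -> P1=[0,1,1,7,0,7](2) P2=[6,3,6,0,5,6](0)
Move 6: P1 pit3 -> P1=[0,1,1,0,1,8](3) P2=[7,4,7,1,5,6](0)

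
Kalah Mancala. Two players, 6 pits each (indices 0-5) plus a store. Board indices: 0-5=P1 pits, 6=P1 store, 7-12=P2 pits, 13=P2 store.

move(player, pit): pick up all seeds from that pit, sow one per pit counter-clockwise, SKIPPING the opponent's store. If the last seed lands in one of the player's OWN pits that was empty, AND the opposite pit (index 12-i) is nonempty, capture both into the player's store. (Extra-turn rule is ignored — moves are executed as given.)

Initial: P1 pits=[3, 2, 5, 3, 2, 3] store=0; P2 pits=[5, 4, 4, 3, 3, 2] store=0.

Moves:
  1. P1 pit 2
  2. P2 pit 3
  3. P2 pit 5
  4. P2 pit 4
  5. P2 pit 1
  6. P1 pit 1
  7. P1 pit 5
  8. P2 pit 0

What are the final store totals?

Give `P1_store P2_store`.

Answer: 2 4

Derivation:
Move 1: P1 pit2 -> P1=[3,2,0,4,3,4](1) P2=[6,4,4,3,3,2](0)
Move 2: P2 pit3 -> P1=[3,2,0,4,3,4](1) P2=[6,4,4,0,4,3](1)
Move 3: P2 pit5 -> P1=[4,3,0,4,3,4](1) P2=[6,4,4,0,4,0](2)
Move 4: P2 pit4 -> P1=[5,4,0,4,3,4](1) P2=[6,4,4,0,0,1](3)
Move 5: P2 pit1 -> P1=[5,4,0,4,3,4](1) P2=[6,0,5,1,1,2](3)
Move 6: P1 pit1 -> P1=[5,0,1,5,4,5](1) P2=[6,0,5,1,1,2](3)
Move 7: P1 pit5 -> P1=[5,0,1,5,4,0](2) P2=[7,1,6,2,1,2](3)
Move 8: P2 pit0 -> P1=[6,0,1,5,4,0](2) P2=[0,2,7,3,2,3](4)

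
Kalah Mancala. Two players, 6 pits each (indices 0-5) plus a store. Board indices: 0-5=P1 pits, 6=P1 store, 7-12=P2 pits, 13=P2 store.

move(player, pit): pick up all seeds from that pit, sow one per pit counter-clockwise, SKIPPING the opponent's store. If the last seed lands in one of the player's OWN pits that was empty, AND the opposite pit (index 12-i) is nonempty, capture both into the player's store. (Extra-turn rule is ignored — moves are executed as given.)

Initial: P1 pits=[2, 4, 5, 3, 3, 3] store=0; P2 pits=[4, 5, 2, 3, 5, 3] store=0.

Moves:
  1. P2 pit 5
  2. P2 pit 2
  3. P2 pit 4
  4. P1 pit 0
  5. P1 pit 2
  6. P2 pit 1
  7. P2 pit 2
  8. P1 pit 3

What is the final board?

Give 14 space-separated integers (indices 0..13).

Answer: 1 7 0 0 6 5 2 6 1 1 6 2 2 3

Derivation:
Move 1: P2 pit5 -> P1=[3,5,5,3,3,3](0) P2=[4,5,2,3,5,0](1)
Move 2: P2 pit2 -> P1=[3,5,5,3,3,3](0) P2=[4,5,0,4,6,0](1)
Move 3: P2 pit4 -> P1=[4,6,6,4,3,3](0) P2=[4,5,0,4,0,1](2)
Move 4: P1 pit0 -> P1=[0,7,7,5,4,3](0) P2=[4,5,0,4,0,1](2)
Move 5: P1 pit2 -> P1=[0,7,0,6,5,4](1) P2=[5,6,1,4,0,1](2)
Move 6: P2 pit1 -> P1=[1,7,0,6,5,4](1) P2=[5,0,2,5,1,2](3)
Move 7: P2 pit2 -> P1=[1,7,0,6,5,4](1) P2=[5,0,0,6,2,2](3)
Move 8: P1 pit3 -> P1=[1,7,0,0,6,5](2) P2=[6,1,1,6,2,2](3)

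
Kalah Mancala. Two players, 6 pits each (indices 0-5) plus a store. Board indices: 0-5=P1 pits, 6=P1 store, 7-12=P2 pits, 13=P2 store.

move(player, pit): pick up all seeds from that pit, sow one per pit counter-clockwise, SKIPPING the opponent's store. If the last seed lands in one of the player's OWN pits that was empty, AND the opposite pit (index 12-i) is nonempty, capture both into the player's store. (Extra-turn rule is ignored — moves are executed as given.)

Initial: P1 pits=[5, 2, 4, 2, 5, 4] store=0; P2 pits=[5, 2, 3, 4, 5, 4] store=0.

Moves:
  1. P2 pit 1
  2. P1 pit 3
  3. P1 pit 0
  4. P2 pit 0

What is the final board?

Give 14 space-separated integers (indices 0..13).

Answer: 0 3 5 1 7 6 0 0 1 5 6 6 5 0

Derivation:
Move 1: P2 pit1 -> P1=[5,2,4,2,5,4](0) P2=[5,0,4,5,5,4](0)
Move 2: P1 pit3 -> P1=[5,2,4,0,6,5](0) P2=[5,0,4,5,5,4](0)
Move 3: P1 pit0 -> P1=[0,3,5,1,7,6](0) P2=[5,0,4,5,5,4](0)
Move 4: P2 pit0 -> P1=[0,3,5,1,7,6](0) P2=[0,1,5,6,6,5](0)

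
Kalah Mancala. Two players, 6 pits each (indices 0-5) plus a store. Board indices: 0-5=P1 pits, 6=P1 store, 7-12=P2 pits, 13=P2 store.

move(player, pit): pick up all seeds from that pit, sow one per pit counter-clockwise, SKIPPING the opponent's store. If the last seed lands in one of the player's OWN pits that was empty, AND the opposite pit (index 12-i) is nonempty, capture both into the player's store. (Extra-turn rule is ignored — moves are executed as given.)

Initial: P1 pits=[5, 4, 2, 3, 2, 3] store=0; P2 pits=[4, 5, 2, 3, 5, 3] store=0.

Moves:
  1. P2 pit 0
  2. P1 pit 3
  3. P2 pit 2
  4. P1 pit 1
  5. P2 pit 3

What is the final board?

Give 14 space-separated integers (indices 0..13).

Move 1: P2 pit0 -> P1=[5,4,2,3,2,3](0) P2=[0,6,3,4,6,3](0)
Move 2: P1 pit3 -> P1=[5,4,2,0,3,4](1) P2=[0,6,3,4,6,3](0)
Move 3: P2 pit2 -> P1=[5,4,2,0,3,4](1) P2=[0,6,0,5,7,4](0)
Move 4: P1 pit1 -> P1=[5,0,3,1,4,5](1) P2=[0,6,0,5,7,4](0)
Move 5: P2 pit3 -> P1=[6,1,3,1,4,5](1) P2=[0,6,0,0,8,5](1)

Answer: 6 1 3 1 4 5 1 0 6 0 0 8 5 1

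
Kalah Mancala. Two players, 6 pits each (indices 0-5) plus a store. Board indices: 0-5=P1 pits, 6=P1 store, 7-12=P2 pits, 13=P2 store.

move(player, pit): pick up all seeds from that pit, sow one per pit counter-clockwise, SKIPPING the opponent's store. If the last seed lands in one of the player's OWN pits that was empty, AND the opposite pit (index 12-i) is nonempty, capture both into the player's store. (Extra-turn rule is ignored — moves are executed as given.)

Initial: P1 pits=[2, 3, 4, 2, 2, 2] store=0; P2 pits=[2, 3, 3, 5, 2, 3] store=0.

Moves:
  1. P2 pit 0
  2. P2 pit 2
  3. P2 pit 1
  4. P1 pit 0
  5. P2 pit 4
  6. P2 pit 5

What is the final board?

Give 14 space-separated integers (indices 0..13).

Answer: 2 6 6 3 3 2 0 0 0 1 7 0 0 3

Derivation:
Move 1: P2 pit0 -> P1=[2,3,4,2,2,2](0) P2=[0,4,4,5,2,3](0)
Move 2: P2 pit2 -> P1=[2,3,4,2,2,2](0) P2=[0,4,0,6,3,4](1)
Move 3: P2 pit1 -> P1=[2,3,4,2,2,2](0) P2=[0,0,1,7,4,5](1)
Move 4: P1 pit0 -> P1=[0,4,5,2,2,2](0) P2=[0,0,1,7,4,5](1)
Move 5: P2 pit4 -> P1=[1,5,5,2,2,2](0) P2=[0,0,1,7,0,6](2)
Move 6: P2 pit5 -> P1=[2,6,6,3,3,2](0) P2=[0,0,1,7,0,0](3)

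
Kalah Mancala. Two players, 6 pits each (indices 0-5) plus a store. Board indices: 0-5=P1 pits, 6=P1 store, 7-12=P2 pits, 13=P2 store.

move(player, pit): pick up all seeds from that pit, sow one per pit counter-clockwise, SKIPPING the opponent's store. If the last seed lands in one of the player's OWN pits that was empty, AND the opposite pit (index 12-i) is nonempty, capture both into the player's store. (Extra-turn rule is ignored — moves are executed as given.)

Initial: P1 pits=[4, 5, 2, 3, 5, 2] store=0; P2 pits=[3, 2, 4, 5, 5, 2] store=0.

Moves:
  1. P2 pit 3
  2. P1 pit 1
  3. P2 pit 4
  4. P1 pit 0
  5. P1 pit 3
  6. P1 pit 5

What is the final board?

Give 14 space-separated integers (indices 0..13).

Move 1: P2 pit3 -> P1=[5,6,2,3,5,2](0) P2=[3,2,4,0,6,3](1)
Move 2: P1 pit1 -> P1=[5,0,3,4,6,3](1) P2=[4,2,4,0,6,3](1)
Move 3: P2 pit4 -> P1=[6,1,4,5,6,3](1) P2=[4,2,4,0,0,4](2)
Move 4: P1 pit0 -> P1=[0,2,5,6,7,4](2) P2=[4,2,4,0,0,4](2)
Move 5: P1 pit3 -> P1=[0,2,5,0,8,5](3) P2=[5,3,5,0,0,4](2)
Move 6: P1 pit5 -> P1=[0,2,5,0,8,0](4) P2=[6,4,6,1,0,4](2)

Answer: 0 2 5 0 8 0 4 6 4 6 1 0 4 2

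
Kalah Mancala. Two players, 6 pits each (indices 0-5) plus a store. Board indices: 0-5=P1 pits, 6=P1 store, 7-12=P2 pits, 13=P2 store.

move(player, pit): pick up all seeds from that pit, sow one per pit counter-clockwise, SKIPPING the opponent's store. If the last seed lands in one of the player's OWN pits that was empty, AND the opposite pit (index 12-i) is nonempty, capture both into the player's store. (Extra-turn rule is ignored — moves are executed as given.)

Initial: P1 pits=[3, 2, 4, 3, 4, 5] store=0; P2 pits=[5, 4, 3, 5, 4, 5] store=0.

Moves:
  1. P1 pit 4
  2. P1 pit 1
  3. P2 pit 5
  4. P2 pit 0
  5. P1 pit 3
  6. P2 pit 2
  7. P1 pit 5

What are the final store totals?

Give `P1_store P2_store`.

Move 1: P1 pit4 -> P1=[3,2,4,3,0,6](1) P2=[6,5,3,5,4,5](0)
Move 2: P1 pit1 -> P1=[3,0,5,4,0,6](1) P2=[6,5,3,5,4,5](0)
Move 3: P2 pit5 -> P1=[4,1,6,5,0,6](1) P2=[6,5,3,5,4,0](1)
Move 4: P2 pit0 -> P1=[4,1,6,5,0,6](1) P2=[0,6,4,6,5,1](2)
Move 5: P1 pit3 -> P1=[4,1,6,0,1,7](2) P2=[1,7,4,6,5,1](2)
Move 6: P2 pit2 -> P1=[4,1,6,0,1,7](2) P2=[1,7,0,7,6,2](3)
Move 7: P1 pit5 -> P1=[4,1,6,0,1,0](3) P2=[2,8,1,8,7,3](3)

Answer: 3 3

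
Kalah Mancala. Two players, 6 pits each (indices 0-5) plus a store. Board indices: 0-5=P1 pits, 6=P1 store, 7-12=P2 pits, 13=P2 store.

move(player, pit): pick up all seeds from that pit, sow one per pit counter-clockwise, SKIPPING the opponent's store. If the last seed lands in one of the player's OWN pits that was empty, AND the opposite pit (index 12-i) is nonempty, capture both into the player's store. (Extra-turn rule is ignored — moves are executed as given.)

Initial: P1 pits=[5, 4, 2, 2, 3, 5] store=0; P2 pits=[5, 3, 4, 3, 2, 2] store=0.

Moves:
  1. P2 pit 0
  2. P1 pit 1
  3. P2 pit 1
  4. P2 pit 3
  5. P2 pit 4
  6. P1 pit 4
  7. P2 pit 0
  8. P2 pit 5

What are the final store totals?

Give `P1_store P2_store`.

Answer: 1 3

Derivation:
Move 1: P2 pit0 -> P1=[5,4,2,2,3,5](0) P2=[0,4,5,4,3,3](0)
Move 2: P1 pit1 -> P1=[5,0,3,3,4,6](0) P2=[0,4,5,4,3,3](0)
Move 3: P2 pit1 -> P1=[5,0,3,3,4,6](0) P2=[0,0,6,5,4,4](0)
Move 4: P2 pit3 -> P1=[6,1,3,3,4,6](0) P2=[0,0,6,0,5,5](1)
Move 5: P2 pit4 -> P1=[7,2,4,3,4,6](0) P2=[0,0,6,0,0,6](2)
Move 6: P1 pit4 -> P1=[7,2,4,3,0,7](1) P2=[1,1,6,0,0,6](2)
Move 7: P2 pit0 -> P1=[7,2,4,3,0,7](1) P2=[0,2,6,0,0,6](2)
Move 8: P2 pit5 -> P1=[8,3,5,4,1,7](1) P2=[0,2,6,0,0,0](3)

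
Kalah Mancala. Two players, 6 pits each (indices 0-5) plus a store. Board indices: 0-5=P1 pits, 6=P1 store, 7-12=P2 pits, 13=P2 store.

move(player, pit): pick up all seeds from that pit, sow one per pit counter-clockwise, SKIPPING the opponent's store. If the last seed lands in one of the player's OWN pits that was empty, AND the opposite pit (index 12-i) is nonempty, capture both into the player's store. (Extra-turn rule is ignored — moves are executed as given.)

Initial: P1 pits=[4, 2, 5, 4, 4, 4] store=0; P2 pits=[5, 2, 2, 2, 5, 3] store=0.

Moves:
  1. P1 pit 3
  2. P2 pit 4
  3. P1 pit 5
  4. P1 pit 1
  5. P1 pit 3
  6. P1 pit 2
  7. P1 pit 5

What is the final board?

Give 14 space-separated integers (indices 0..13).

Answer: 5 0 0 1 8 0 4 8 4 4 3 0 4 1

Derivation:
Move 1: P1 pit3 -> P1=[4,2,5,0,5,5](1) P2=[6,2,2,2,5,3](0)
Move 2: P2 pit4 -> P1=[5,3,6,0,5,5](1) P2=[6,2,2,2,0,4](1)
Move 3: P1 pit5 -> P1=[5,3,6,0,5,0](2) P2=[7,3,3,3,0,4](1)
Move 4: P1 pit1 -> P1=[5,0,7,1,6,0](2) P2=[7,3,3,3,0,4](1)
Move 5: P1 pit3 -> P1=[5,0,7,0,7,0](2) P2=[7,3,3,3,0,4](1)
Move 6: P1 pit2 -> P1=[5,0,0,1,8,1](3) P2=[8,4,4,3,0,4](1)
Move 7: P1 pit5 -> P1=[5,0,0,1,8,0](4) P2=[8,4,4,3,0,4](1)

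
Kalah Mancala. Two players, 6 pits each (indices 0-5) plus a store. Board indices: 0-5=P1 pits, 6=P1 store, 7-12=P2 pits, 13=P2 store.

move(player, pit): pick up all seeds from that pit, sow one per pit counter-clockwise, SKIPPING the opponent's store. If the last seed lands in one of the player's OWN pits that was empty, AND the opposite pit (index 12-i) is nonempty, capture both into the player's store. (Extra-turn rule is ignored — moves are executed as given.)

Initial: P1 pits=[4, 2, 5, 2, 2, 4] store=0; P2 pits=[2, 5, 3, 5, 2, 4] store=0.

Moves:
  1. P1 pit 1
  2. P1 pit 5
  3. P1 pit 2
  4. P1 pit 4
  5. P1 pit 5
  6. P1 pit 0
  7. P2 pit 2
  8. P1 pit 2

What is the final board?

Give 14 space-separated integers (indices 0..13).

Move 1: P1 pit1 -> P1=[4,0,6,3,2,4](0) P2=[2,5,3,5,2,4](0)
Move 2: P1 pit5 -> P1=[4,0,6,3,2,0](1) P2=[3,6,4,5,2,4](0)
Move 3: P1 pit2 -> P1=[4,0,0,4,3,1](2) P2=[4,7,4,5,2,4](0)
Move 4: P1 pit4 -> P1=[4,0,0,4,0,2](3) P2=[5,7,4,5,2,4](0)
Move 5: P1 pit5 -> P1=[4,0,0,4,0,0](4) P2=[6,7,4,5,2,4](0)
Move 6: P1 pit0 -> P1=[0,1,1,5,0,0](12) P2=[6,0,4,5,2,4](0)
Move 7: P2 pit2 -> P1=[0,1,1,5,0,0](12) P2=[6,0,0,6,3,5](1)
Move 8: P1 pit2 -> P1=[0,1,0,6,0,0](12) P2=[6,0,0,6,3,5](1)

Answer: 0 1 0 6 0 0 12 6 0 0 6 3 5 1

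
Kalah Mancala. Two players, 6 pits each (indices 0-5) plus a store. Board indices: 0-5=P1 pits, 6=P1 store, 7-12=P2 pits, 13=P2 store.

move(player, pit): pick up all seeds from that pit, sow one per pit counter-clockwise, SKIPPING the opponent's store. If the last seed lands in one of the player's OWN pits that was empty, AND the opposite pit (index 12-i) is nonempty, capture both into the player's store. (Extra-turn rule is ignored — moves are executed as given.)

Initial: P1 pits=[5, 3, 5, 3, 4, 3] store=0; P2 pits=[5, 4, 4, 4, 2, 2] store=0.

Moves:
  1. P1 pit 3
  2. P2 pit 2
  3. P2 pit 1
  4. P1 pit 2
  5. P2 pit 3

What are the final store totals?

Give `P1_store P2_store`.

Answer: 2 2

Derivation:
Move 1: P1 pit3 -> P1=[5,3,5,0,5,4](1) P2=[5,4,4,4,2,2](0)
Move 2: P2 pit2 -> P1=[5,3,5,0,5,4](1) P2=[5,4,0,5,3,3](1)
Move 3: P2 pit1 -> P1=[5,3,5,0,5,4](1) P2=[5,0,1,6,4,4](1)
Move 4: P1 pit2 -> P1=[5,3,0,1,6,5](2) P2=[6,0,1,6,4,4](1)
Move 5: P2 pit3 -> P1=[6,4,1,1,6,5](2) P2=[6,0,1,0,5,5](2)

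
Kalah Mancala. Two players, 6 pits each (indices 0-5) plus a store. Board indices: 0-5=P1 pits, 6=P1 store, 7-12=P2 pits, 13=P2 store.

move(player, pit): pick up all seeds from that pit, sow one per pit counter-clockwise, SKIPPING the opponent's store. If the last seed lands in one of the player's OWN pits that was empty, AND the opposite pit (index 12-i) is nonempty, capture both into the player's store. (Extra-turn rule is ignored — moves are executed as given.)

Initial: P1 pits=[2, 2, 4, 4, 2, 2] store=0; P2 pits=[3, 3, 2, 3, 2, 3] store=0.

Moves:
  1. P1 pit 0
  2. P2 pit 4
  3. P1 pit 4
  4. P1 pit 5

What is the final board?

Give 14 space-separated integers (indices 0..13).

Move 1: P1 pit0 -> P1=[0,3,5,4,2,2](0) P2=[3,3,2,3,2,3](0)
Move 2: P2 pit4 -> P1=[0,3,5,4,2,2](0) P2=[3,3,2,3,0,4](1)
Move 3: P1 pit4 -> P1=[0,3,5,4,0,3](1) P2=[3,3,2,3,0,4](1)
Move 4: P1 pit5 -> P1=[0,3,5,4,0,0](2) P2=[4,4,2,3,0,4](1)

Answer: 0 3 5 4 0 0 2 4 4 2 3 0 4 1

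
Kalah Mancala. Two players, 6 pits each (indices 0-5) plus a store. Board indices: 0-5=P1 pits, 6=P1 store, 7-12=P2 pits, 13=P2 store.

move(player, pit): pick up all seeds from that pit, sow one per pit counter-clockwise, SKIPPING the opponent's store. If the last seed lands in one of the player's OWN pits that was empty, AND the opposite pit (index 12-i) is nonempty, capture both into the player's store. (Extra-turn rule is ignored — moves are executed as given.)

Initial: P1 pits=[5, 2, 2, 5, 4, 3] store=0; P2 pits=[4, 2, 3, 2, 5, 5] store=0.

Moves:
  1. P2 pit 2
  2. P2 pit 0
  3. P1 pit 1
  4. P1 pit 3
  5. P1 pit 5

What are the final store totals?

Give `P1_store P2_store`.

Answer: 2 0

Derivation:
Move 1: P2 pit2 -> P1=[5,2,2,5,4,3](0) P2=[4,2,0,3,6,6](0)
Move 2: P2 pit0 -> P1=[5,2,2,5,4,3](0) P2=[0,3,1,4,7,6](0)
Move 3: P1 pit1 -> P1=[5,0,3,6,4,3](0) P2=[0,3,1,4,7,6](0)
Move 4: P1 pit3 -> P1=[5,0,3,0,5,4](1) P2=[1,4,2,4,7,6](0)
Move 5: P1 pit5 -> P1=[5,0,3,0,5,0](2) P2=[2,5,3,4,7,6](0)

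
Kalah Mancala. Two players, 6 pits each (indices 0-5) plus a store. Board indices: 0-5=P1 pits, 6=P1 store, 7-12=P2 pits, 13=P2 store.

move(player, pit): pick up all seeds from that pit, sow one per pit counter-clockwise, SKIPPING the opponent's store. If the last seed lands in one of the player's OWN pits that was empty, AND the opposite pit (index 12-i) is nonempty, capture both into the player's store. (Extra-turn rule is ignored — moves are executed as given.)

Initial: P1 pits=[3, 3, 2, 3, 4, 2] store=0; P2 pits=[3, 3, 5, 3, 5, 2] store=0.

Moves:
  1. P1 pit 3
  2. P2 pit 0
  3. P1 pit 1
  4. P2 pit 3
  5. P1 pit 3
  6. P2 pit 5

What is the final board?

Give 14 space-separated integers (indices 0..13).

Move 1: P1 pit3 -> P1=[3,3,2,0,5,3](1) P2=[3,3,5,3,5,2](0)
Move 2: P2 pit0 -> P1=[3,3,2,0,5,3](1) P2=[0,4,6,4,5,2](0)
Move 3: P1 pit1 -> P1=[3,0,3,1,6,3](1) P2=[0,4,6,4,5,2](0)
Move 4: P2 pit3 -> P1=[4,0,3,1,6,3](1) P2=[0,4,6,0,6,3](1)
Move 5: P1 pit3 -> P1=[4,0,3,0,7,3](1) P2=[0,4,6,0,6,3](1)
Move 6: P2 pit5 -> P1=[5,1,3,0,7,3](1) P2=[0,4,6,0,6,0](2)

Answer: 5 1 3 0 7 3 1 0 4 6 0 6 0 2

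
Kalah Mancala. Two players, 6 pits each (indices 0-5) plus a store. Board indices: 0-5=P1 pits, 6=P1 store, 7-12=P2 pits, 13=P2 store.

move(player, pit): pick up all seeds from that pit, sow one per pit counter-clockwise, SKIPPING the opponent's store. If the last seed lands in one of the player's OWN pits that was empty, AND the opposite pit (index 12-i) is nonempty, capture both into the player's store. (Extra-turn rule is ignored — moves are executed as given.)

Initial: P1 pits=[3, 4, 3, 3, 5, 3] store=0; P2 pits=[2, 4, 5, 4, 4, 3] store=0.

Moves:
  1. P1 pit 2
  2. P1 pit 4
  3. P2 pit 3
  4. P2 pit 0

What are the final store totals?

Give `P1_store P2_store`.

Move 1: P1 pit2 -> P1=[3,4,0,4,6,4](0) P2=[2,4,5,4,4,3](0)
Move 2: P1 pit4 -> P1=[3,4,0,4,0,5](1) P2=[3,5,6,5,4,3](0)
Move 3: P2 pit3 -> P1=[4,5,0,4,0,5](1) P2=[3,5,6,0,5,4](1)
Move 4: P2 pit0 -> P1=[4,5,0,4,0,5](1) P2=[0,6,7,1,5,4](1)

Answer: 1 1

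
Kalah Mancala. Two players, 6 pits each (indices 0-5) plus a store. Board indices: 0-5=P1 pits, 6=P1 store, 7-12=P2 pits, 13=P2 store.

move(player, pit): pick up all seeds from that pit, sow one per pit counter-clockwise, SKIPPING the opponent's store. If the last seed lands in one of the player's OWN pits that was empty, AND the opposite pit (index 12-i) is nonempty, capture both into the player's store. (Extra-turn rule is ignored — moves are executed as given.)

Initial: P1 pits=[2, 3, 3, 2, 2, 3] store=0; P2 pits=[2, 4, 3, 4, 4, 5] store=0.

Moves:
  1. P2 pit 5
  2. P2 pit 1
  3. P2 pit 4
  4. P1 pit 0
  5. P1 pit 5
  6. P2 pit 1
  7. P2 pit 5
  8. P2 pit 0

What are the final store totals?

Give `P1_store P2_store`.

Move 1: P2 pit5 -> P1=[3,4,4,3,2,3](0) P2=[2,4,3,4,4,0](1)
Move 2: P2 pit1 -> P1=[0,4,4,3,2,3](0) P2=[2,0,4,5,5,0](5)
Move 3: P2 pit4 -> P1=[1,5,5,3,2,3](0) P2=[2,0,4,5,0,1](6)
Move 4: P1 pit0 -> P1=[0,6,5,3,2,3](0) P2=[2,0,4,5,0,1](6)
Move 5: P1 pit5 -> P1=[0,6,5,3,2,0](1) P2=[3,1,4,5,0,1](6)
Move 6: P2 pit1 -> P1=[0,6,5,3,2,0](1) P2=[3,0,5,5,0,1](6)
Move 7: P2 pit5 -> P1=[0,6,5,3,2,0](1) P2=[3,0,5,5,0,0](7)
Move 8: P2 pit0 -> P1=[0,6,5,3,2,0](1) P2=[0,1,6,6,0,0](7)

Answer: 1 7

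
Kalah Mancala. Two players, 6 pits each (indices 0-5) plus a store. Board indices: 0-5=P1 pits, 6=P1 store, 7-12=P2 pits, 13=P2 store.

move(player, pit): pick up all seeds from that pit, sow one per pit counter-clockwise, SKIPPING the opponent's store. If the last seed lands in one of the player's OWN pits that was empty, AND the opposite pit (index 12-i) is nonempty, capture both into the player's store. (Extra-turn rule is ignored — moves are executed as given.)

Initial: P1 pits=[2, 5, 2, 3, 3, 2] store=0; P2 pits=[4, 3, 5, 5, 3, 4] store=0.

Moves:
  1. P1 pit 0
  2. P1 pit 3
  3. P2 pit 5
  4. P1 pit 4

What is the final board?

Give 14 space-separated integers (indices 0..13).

Answer: 1 7 4 0 0 4 2 5 4 5 5 3 0 1

Derivation:
Move 1: P1 pit0 -> P1=[0,6,3,3,3,2](0) P2=[4,3,5,5,3,4](0)
Move 2: P1 pit3 -> P1=[0,6,3,0,4,3](1) P2=[4,3,5,5,3,4](0)
Move 3: P2 pit5 -> P1=[1,7,4,0,4,3](1) P2=[4,3,5,5,3,0](1)
Move 4: P1 pit4 -> P1=[1,7,4,0,0,4](2) P2=[5,4,5,5,3,0](1)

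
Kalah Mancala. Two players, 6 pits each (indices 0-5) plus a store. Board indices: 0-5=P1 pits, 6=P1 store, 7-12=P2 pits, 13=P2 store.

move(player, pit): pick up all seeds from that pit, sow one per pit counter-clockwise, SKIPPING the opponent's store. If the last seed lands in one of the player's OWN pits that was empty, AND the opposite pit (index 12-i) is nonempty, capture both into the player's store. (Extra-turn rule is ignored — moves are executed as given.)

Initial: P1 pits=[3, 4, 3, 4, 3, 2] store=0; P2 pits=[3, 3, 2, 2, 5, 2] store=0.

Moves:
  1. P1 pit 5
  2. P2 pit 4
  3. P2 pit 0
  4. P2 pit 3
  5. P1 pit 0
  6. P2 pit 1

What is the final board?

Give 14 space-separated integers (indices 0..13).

Move 1: P1 pit5 -> P1=[3,4,3,4,3,0](1) P2=[4,3,2,2,5,2](0)
Move 2: P2 pit4 -> P1=[4,5,4,4,3,0](1) P2=[4,3,2,2,0,3](1)
Move 3: P2 pit0 -> P1=[4,0,4,4,3,0](1) P2=[0,4,3,3,0,3](7)
Move 4: P2 pit3 -> P1=[4,0,4,4,3,0](1) P2=[0,4,3,0,1,4](8)
Move 5: P1 pit0 -> P1=[0,1,5,5,4,0](1) P2=[0,4,3,0,1,4](8)
Move 6: P2 pit1 -> P1=[0,1,5,5,4,0](1) P2=[0,0,4,1,2,5](8)

Answer: 0 1 5 5 4 0 1 0 0 4 1 2 5 8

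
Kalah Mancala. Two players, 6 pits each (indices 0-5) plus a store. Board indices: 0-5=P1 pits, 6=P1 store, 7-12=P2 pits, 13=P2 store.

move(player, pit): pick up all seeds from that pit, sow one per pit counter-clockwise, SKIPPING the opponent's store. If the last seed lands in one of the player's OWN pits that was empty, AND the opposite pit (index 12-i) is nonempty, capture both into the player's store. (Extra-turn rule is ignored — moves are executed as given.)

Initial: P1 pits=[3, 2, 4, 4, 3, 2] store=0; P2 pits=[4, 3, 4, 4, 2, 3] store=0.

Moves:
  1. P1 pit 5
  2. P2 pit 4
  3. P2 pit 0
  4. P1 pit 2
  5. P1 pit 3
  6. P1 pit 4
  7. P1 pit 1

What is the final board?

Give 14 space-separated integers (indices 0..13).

Answer: 3 0 1 0 0 3 11 2 6 0 5 1 5 1

Derivation:
Move 1: P1 pit5 -> P1=[3,2,4,4,3,0](1) P2=[5,3,4,4,2,3](0)
Move 2: P2 pit4 -> P1=[3,2,4,4,3,0](1) P2=[5,3,4,4,0,4](1)
Move 3: P2 pit0 -> P1=[3,2,4,4,3,0](1) P2=[0,4,5,5,1,5](1)
Move 4: P1 pit2 -> P1=[3,2,0,5,4,1](2) P2=[0,4,5,5,1,5](1)
Move 5: P1 pit3 -> P1=[3,2,0,0,5,2](3) P2=[1,5,5,5,1,5](1)
Move 6: P1 pit4 -> P1=[3,2,0,0,0,3](4) P2=[2,6,6,5,1,5](1)
Move 7: P1 pit1 -> P1=[3,0,1,0,0,3](11) P2=[2,6,0,5,1,5](1)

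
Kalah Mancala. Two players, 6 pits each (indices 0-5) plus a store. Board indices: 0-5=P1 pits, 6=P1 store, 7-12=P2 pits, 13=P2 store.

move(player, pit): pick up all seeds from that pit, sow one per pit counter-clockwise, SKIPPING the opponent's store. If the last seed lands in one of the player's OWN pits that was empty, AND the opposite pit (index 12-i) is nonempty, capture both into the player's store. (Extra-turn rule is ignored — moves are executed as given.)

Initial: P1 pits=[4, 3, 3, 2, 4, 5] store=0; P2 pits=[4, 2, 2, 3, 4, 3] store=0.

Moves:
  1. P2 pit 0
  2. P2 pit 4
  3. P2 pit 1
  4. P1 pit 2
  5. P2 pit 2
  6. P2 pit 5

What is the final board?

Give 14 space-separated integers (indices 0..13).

Answer: 6 1 1 4 5 6 1 0 0 0 6 1 0 8

Derivation:
Move 1: P2 pit0 -> P1=[4,3,3,2,4,5](0) P2=[0,3,3,4,5,3](0)
Move 2: P2 pit4 -> P1=[5,4,4,2,4,5](0) P2=[0,3,3,4,0,4](1)
Move 3: P2 pit1 -> P1=[5,0,4,2,4,5](0) P2=[0,0,4,5,0,4](6)
Move 4: P1 pit2 -> P1=[5,0,0,3,5,6](1) P2=[0,0,4,5,0,4](6)
Move 5: P2 pit2 -> P1=[5,0,0,3,5,6](1) P2=[0,0,0,6,1,5](7)
Move 6: P2 pit5 -> P1=[6,1,1,4,5,6](1) P2=[0,0,0,6,1,0](8)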